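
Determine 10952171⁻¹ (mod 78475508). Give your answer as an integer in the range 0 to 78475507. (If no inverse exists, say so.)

74916063

Apply the Euclidean algorithm to 78475508 and 10952171:
78475508 = 7×10952171 + 1810311
10952171 = 6×1810311 + 90305
1810311 = 20×90305 + 4211
90305 = 21×4211 + 1874
4211 = 2×1874 + 463
1874 = 4×463 + 22
463 = 21×22 + 1
22 = 22×1 + 0
Since gcd(10952171, 78475508) = 1, back-substitute to write 1 as a combination:
1 = 463 − 21·22
1 = −21·1874 + 85·463
1 = 85·4211 − 191·1874
1 = −191·90305 + 4096·4211
1 = 4096·1810311 − 82111·90305
1 = −82111·10952171 + 496762·1810311
1 = 496762·78475508 − 3559445·10952171
Hence 10952171⁻¹ ≡ -3559445 ≡ 74916063 (mod 78475508).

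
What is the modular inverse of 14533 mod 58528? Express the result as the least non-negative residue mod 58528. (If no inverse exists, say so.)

Run Euclid on (58528, 14533):
58528 = 4·14533 + 396
14533 = 36·396 + 277
396 = 1·277 + 119
277 = 2·119 + 39
119 = 3·39 + 2
39 = 19·2 + 1
2 = 2·1 + 0
Since gcd(14533, 58528) = 1, back-substitute to write 1 as a combination:
1 = 39 − 19·2
1 = −19·119 + 58·39
1 = 58·277 − 135·119
1 = −135·396 + 193·277
1 = 193·14533 − 7083·396
1 = −7083·58528 + 28525·14533
So 14533·28525 ≡ 1 (mod 58528).

28525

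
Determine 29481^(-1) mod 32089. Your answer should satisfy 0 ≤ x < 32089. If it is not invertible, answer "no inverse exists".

gcd(32089, 29481) by repeated division:
32089 = 1×29481 + 2608
29481 = 11×2608 + 793
2608 = 3×793 + 229
793 = 3×229 + 106
229 = 2×106 + 17
106 = 6×17 + 4
17 = 4×4 + 1
4 = 4×1 + 0
The gcd is 1. Working backward:
1 = 17 − 4·4
1 = −4·106 + 25·17
1 = 25·229 − 54·106
1 = −54·793 + 187·229
1 = 187·2608 − 615·793
1 = −615·29481 + 6952·2608
1 = 6952·32089 − 7567·29481
Hence 29481⁻¹ ≡ -7567 ≡ 24522 (mod 32089).

24522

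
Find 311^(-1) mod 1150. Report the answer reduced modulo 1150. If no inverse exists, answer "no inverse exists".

991

Run Euclid on (1150, 311):
1150 = 3×311 + 217
311 = 1×217 + 94
217 = 2×94 + 29
94 = 3×29 + 7
29 = 4×7 + 1
7 = 7×1 + 0
Since gcd(311, 1150) = 1, back-substitute to write 1 as a combination:
1 = 29 − 4·7
1 = −4·94 + 13·29
1 = 13·217 − 30·94
1 = −30·311 + 43·217
1 = 43·1150 − 159·311
Thus 311·(-159) ≡ 1 (mod 1150); reducing, -159 mod 1150 = 991.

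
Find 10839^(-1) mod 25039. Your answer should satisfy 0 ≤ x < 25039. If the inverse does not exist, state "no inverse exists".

Apply the Euclidean algorithm to 25039 and 10839:
25039 = 2×10839 + 3361
10839 = 3×3361 + 756
3361 = 4×756 + 337
756 = 2×337 + 82
337 = 4×82 + 9
82 = 9×9 + 1
9 = 9×1 + 0
The gcd is 1. Working backward:
1 = 82 − 9·9
1 = −9·337 + 37·82
1 = 37·756 − 83·337
1 = −83·3361 + 369·756
1 = 369·10839 − 1190·3361
1 = −1190·25039 + 2749·10839
So 10839·2749 ≡ 1 (mod 25039).

2749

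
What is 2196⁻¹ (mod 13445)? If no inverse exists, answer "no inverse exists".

10696

Run Euclid on (13445, 2196):
13445 = 6·2196 + 269
2196 = 8·269 + 44
269 = 6·44 + 5
44 = 8·5 + 4
5 = 1·4 + 1
4 = 4·1 + 0
Since gcd(2196, 13445) = 1, back-substitute to write 1 as a combination:
1 = 5 − 4
1 = −44 + 9·5
1 = 9·269 − 55·44
1 = −55·2196 + 449·269
1 = 449·13445 − 2749·2196
So 2196·(-2749) ≡ 1 (mod 13445), and -2749 ≡ 10696 (mod 13445).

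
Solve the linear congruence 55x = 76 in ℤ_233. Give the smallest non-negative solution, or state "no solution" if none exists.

120

First find gcd(55, 233):
233 = 4·55 + 13
55 = 4·13 + 3
13 = 4·3 + 1
3 = 3·1 + 0
gcd = 1, so a unique solution mod 233 exists.
Back-substitute for the Bézout coefficients:
1 = 13 − 4·3
1 = −4·55 + 17·13
1 = 17·233 − 72·55
So 55·(-72) ≡ 1 (mod 233), giving 55⁻¹ ≡ 161.
x ≡ 55⁻¹·76 ≡ 161·76 ≡ 120 (mod 233).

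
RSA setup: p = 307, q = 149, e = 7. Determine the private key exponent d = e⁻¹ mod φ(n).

φ(n) = (p−1)(q−1) = 306·148 = 45288.
Need d with 7·d ≡ 1 (mod 45288). Apply the extended Euclidean algorithm:
45288 = 6469×7 + 5
7 = 1×5 + 2
5 = 2×2 + 1
2 = 2×1 + 0
Back-substitute:
1 = 5 − 2·2
1 = −2·7 + 3·5
1 = 3·45288 − 19409·7
So 7·(-19409) ≡ 1 (mod 45288), hence d ≡ -19409 ≡ 25879 (mod 45288).

25879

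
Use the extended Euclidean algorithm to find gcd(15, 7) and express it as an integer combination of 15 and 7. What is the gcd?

Euclidean algorithm:
15 = 2×7 + 1
7 = 7×1 + 0
gcd(15, 7) = 1.
Back-substituting:
1 = 15 − 2·7
So 1 = (1)·15 + (-2)·7.

1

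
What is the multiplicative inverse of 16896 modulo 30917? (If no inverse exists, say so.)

Apply the Euclidean algorithm to 30917 and 16896:
30917 = 1×16896 + 14021
16896 = 1×14021 + 2875
14021 = 4×2875 + 2521
2875 = 1×2521 + 354
2521 = 7×354 + 43
354 = 8×43 + 10
43 = 4×10 + 3
10 = 3×3 + 1
3 = 3×1 + 0
The gcd is 1. Working backward:
1 = 10 − 3·3
1 = −3·43 + 13·10
1 = 13·354 − 107·43
1 = −107·2521 + 762·354
1 = 762·2875 − 869·2521
1 = −869·14021 + 4238·2875
1 = 4238·16896 − 5107·14021
1 = −5107·30917 + 9345·16896
So 16896·9345 ≡ 1 (mod 30917).

9345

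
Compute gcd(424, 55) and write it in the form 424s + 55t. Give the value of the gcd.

1

Repeated division:
424 = 7·55 + 39
55 = 1·39 + 16
39 = 2·16 + 7
16 = 2·7 + 2
7 = 3·2 + 1
2 = 2·1 + 0
gcd(424, 55) = 1.
Working backward:
1 = 7 − 3·2
1 = −3·16 + 7·7
1 = 7·39 − 17·16
1 = −17·55 + 24·39
1 = 24·424 − 185·55
So 1 = (24)·424 + (-185)·55.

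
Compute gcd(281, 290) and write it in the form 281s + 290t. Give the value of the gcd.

Repeated division:
290 = 1*281 + 9
281 = 31*9 + 2
9 = 4*2 + 1
2 = 2*1 + 0
gcd(281, 290) = 1.
Back-substituting:
1 = 9 − 4·2
1 = −4·281 + 125·9
1 = 125·290 − 129·281
So 1 = (125)·290 + (-129)·281.

1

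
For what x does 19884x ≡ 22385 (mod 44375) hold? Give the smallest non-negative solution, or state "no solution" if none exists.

First find gcd(19884, 44375):
44375 = 2·19884 + 4607
19884 = 4·4607 + 1456
4607 = 3·1456 + 239
1456 = 6·239 + 22
239 = 10·22 + 19
22 = 1·19 + 3
19 = 6·3 + 1
3 = 3·1 + 0
gcd = 1, so a unique solution mod 44375 exists.
Back-substitute for the Bézout coefficients:
1 = 19 − 6·3
1 = −6·22 + 7·19
1 = 7·239 − 76·22
1 = −76·1456 + 463·239
1 = 463·4607 − 1465·1456
1 = −1465·19884 + 6323·4607
1 = 6323·44375 − 14111·19884
So 19884·(-14111) ≡ 1 (mod 44375), giving 19884⁻¹ ≡ 30264.
x ≡ 19884⁻¹·22385 ≡ 30264·22385 ≡ 30890 (mod 44375).

30890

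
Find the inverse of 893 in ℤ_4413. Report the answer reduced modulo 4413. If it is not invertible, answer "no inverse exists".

1952

gcd(4413, 893) by repeated division:
4413 = 4×893 + 841
893 = 1×841 + 52
841 = 16×52 + 9
52 = 5×9 + 7
9 = 1×7 + 2
7 = 3×2 + 1
2 = 2×1 + 0
Since gcd(893, 4413) = 1, back-substitute to write 1 as a combination:
1 = 7 − 3·2
1 = −3·9 + 4·7
1 = 4·52 − 23·9
1 = −23·841 + 372·52
1 = 372·893 − 395·841
1 = −395·4413 + 1952·893
So 893·1952 ≡ 1 (mod 4413).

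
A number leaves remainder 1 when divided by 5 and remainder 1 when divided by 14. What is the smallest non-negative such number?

Write x = 1 + 5·k. Then 5·k ≡ 1 − 1 ≡ 0 (mod 14).
Need 5⁻¹ mod 14. Extended Euclid on (14, 5):
14 = 2×5 + 4
5 = 1×4 + 1
4 = 4×1 + 0
Back-substitute:
1 = 5 − 4
1 = −14 + 3·5
5⁻¹ ≡ 3 (mod 14), so k ≡ 3·0 ≡ 0 (mod 14).
x = 1 + 5·0 = 1.

1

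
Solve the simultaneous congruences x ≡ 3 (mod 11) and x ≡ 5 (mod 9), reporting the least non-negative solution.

14

Write x = 3 + 11·k. Then 11·k ≡ 5 − 3 ≡ 2 (mod 9).
Need 11⁻¹ mod 9. Extended Euclid on (9, 2):
9 = 4*2 + 1
2 = 2*1 + 0
Back-substitute:
1 = 9 − 4·2
11⁻¹ ≡ 5 (mod 9), so k ≡ 5·2 ≡ 1 (mod 9).
x = 3 + 11·1 = 14.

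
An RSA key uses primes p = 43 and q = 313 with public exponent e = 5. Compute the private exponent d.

φ(n) = (p−1)(q−1) = 42·312 = 13104.
Need d with 5·d ≡ 1 (mod 13104). Apply the extended Euclidean algorithm:
13104 = 2620×5 + 4
5 = 1×4 + 1
4 = 4×1 + 0
Back-substitute:
1 = 5 − 4
1 = −13104 + 2621·5
So 5·2621 ≡ 1 (mod 13104), hence d = 2621.

2621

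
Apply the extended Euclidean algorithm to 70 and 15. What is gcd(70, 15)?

5

Apply Euclid's algorithm to 70 and 15:
70 = 4·15 + 10
15 = 1·10 + 5
10 = 2·5 + 0
gcd(70, 15) = 5.
Express as a combination:
5 = 15 − 10
5 = −70 + 5·15
So 5 = (-1)·70 + (5)·15.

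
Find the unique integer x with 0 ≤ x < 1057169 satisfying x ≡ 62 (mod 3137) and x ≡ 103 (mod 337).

153775

Write x = 62 + 3137·k. Then 3137·k ≡ 103 − 62 ≡ 41 (mod 337).
Need 3137⁻¹ mod 337. Extended Euclid on (337, 104):
337 = 3*104 + 25
104 = 4*25 + 4
25 = 6*4 + 1
4 = 4*1 + 0
Back-substitute:
1 = 25 − 6·4
1 = −6·104 + 25·25
1 = 25·337 − 81·104
3137⁻¹ ≡ 256 (mod 337), so k ≡ 256·41 ≡ 49 (mod 337).
x = 62 + 3137·49 = 153775.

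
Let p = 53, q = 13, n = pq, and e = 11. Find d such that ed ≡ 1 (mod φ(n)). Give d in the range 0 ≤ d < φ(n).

φ(n) = (p−1)(q−1) = 52·12 = 624.
Need d with 11·d ≡ 1 (mod 624). Apply the extended Euclidean algorithm:
624 = 56*11 + 8
11 = 1*8 + 3
8 = 2*3 + 2
3 = 1*2 + 1
2 = 2*1 + 0
Back-substitute:
1 = 3 − 2
1 = −8 + 3·3
1 = 3·11 − 4·8
1 = −4·624 + 227·11
So 11·227 ≡ 1 (mod 624), hence d = 227.

227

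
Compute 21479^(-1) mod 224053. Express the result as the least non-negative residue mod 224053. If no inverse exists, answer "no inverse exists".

100380

Extended Euclidean algorithm:
224053 = 10×21479 + 9263
21479 = 2×9263 + 2953
9263 = 3×2953 + 404
2953 = 7×404 + 125
404 = 3×125 + 29
125 = 4×29 + 9
29 = 3×9 + 2
9 = 4×2 + 1
2 = 2×1 + 0
gcd = 1, so the inverse exists. Back-substitute:
1 = 9 − 4·2
1 = −4·29 + 13·9
1 = 13·125 − 56·29
1 = −56·404 + 181·125
1 = 181·2953 − 1323·404
1 = −1323·9263 + 4150·2953
1 = 4150·21479 − 9623·9263
1 = −9623·224053 + 100380·21479
So 21479·100380 ≡ 1 (mod 224053).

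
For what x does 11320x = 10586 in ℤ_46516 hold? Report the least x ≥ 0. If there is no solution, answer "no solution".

no solution

gcd(11320, 46516):
46516 = 4*11320 + 1236
11320 = 9*1236 + 196
1236 = 6*196 + 60
196 = 3*60 + 16
60 = 3*16 + 12
16 = 1*12 + 4
12 = 3*4 + 0
gcd = 4, but 4 ∤ 10586, so the congruence has no solution.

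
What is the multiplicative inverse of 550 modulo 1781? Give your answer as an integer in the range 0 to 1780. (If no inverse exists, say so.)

1713

gcd(1781, 550) by repeated division:
1781 = 3×550 + 131
550 = 4×131 + 26
131 = 5×26 + 1
26 = 26×1 + 0
Since gcd(550, 1781) = 1, back-substitute to write 1 as a combination:
1 = 131 − 5·26
1 = −5·550 + 21·131
1 = 21·1781 − 68·550
Thus 550·(-68) ≡ 1 (mod 1781); reducing, -68 mod 1781 = 1713.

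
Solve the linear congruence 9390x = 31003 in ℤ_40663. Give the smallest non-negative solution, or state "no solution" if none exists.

First find gcd(9390, 40663):
40663 = 4×9390 + 3103
9390 = 3×3103 + 81
3103 = 38×81 + 25
81 = 3×25 + 6
25 = 4×6 + 1
6 = 6×1 + 0
gcd = 1, so a unique solution mod 40663 exists.
Back-substitute for the Bézout coefficients:
1 = 25 − 4·6
1 = −4·81 + 13·25
1 = 13·3103 − 498·81
1 = −498·9390 + 1507·3103
1 = 1507·40663 − 6526·9390
So 9390·(-6526) ≡ 1 (mod 40663), giving 9390⁻¹ ≡ 34137.
x ≡ 9390⁻¹·31003 ≡ 34137·31003 ≡ 13510 (mod 40663).

13510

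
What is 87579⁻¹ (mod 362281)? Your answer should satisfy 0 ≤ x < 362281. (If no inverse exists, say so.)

Extended Euclidean algorithm:
362281 = 4*87579 + 11965
87579 = 7*11965 + 3824
11965 = 3*3824 + 493
3824 = 7*493 + 373
493 = 1*373 + 120
373 = 3*120 + 13
120 = 9*13 + 3
13 = 4*3 + 1
3 = 3*1 + 0
gcd = 1, so the inverse exists. Back-substitute:
1 = 13 − 4·3
1 = −4·120 + 37·13
1 = 37·373 − 115·120
1 = −115·493 + 152·373
1 = 152·3824 − 1179·493
1 = −1179·11965 + 3689·3824
1 = 3689·87579 − 27002·11965
1 = −27002·362281 + 111697·87579
So 87579·111697 ≡ 1 (mod 362281).

111697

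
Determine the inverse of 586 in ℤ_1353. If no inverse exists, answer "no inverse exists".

Apply the Euclidean algorithm to 1353 and 586:
1353 = 2·586 + 181
586 = 3·181 + 43
181 = 4·43 + 9
43 = 4·9 + 7
9 = 1·7 + 2
7 = 3·2 + 1
2 = 2·1 + 0
The gcd is 1. Working backward:
1 = 7 − 3·2
1 = −3·9 + 4·7
1 = 4·43 − 19·9
1 = −19·181 + 80·43
1 = 80·586 − 259·181
1 = −259·1353 + 598·586
So 586·598 ≡ 1 (mod 1353).

598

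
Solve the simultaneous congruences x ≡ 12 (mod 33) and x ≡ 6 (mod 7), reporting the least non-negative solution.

111

Write x = 12 + 33·k. Then 33·k ≡ 6 − 12 ≡ 1 (mod 7).
Need 33⁻¹ mod 7. Extended Euclid on (7, 5):
7 = 1×5 + 2
5 = 2×2 + 1
2 = 2×1 + 0
Back-substitute:
1 = 5 − 2·2
1 = −2·7 + 3·5
33⁻¹ ≡ 3 (mod 7), so k ≡ 3·1 ≡ 3 (mod 7).
x = 12 + 33·3 = 111.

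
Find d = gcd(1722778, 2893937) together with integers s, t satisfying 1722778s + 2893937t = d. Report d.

1

Apply Euclid's algorithm to 2893937 and 1722778:
2893937 = 1×1722778 + 1171159
1722778 = 1×1171159 + 551619
1171159 = 2×551619 + 67921
551619 = 8×67921 + 8251
67921 = 8×8251 + 1913
8251 = 4×1913 + 599
1913 = 3×599 + 116
599 = 5×116 + 19
116 = 6×19 + 2
19 = 9×2 + 1
2 = 2×1 + 0
gcd(1722778, 2893937) = 1.
Working backward:
1 = 19 − 9·2
1 = −9·116 + 55·19
1 = 55·599 − 284·116
1 = −284·1913 + 907·599
1 = 907·8251 − 3912·1913
1 = −3912·67921 + 32203·8251
1 = 32203·551619 − 261536·67921
1 = −261536·1171159 + 555275·551619
1 = 555275·1722778 − 816811·1171159
1 = −816811·2893937 + 1372086·1722778
So 1 = (-816811)·2893937 + (1372086)·1722778.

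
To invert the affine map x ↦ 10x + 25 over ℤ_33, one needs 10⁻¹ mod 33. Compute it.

10

Run Euclid on (33, 10):
33 = 3×10 + 3
10 = 3×3 + 1
3 = 3×1 + 0
The gcd is 1. Working backward:
1 = 10 − 3·3
1 = −3·33 + 10·10
So 10·10 ≡ 1 (mod 33).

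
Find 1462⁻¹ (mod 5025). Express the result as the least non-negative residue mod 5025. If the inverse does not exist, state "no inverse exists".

Extended Euclidean algorithm:
5025 = 3×1462 + 639
1462 = 2×639 + 184
639 = 3×184 + 87
184 = 2×87 + 10
87 = 8×10 + 7
10 = 1×7 + 3
7 = 2×3 + 1
3 = 3×1 + 0
The gcd is 1. Working backward:
1 = 7 − 2·3
1 = −2·10 + 3·7
1 = 3·87 − 26·10
1 = −26·184 + 55·87
1 = 55·639 − 191·184
1 = −191·1462 + 437·639
1 = 437·5025 − 1502·1462
Thus 1462·(-1502) ≡ 1 (mod 5025); reducing, -1502 mod 5025 = 3523.

3523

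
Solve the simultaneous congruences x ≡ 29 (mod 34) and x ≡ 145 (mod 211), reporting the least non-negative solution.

Write x = 29 + 34·k. Then 34·k ≡ 145 − 29 ≡ 116 (mod 211).
Need 34⁻¹ mod 211. Extended Euclid on (211, 34):
211 = 6×34 + 7
34 = 4×7 + 6
7 = 1×6 + 1
6 = 6×1 + 0
Back-substitute:
1 = 7 − 6
1 = −34 + 5·7
1 = 5·211 − 31·34
34⁻¹ ≡ 180 (mod 211), so k ≡ 180·116 ≡ 202 (mod 211).
x = 29 + 34·202 = 6897.

6897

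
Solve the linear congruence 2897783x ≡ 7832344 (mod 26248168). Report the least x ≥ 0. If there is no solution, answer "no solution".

6354872

First find gcd(2897783, 26248168):
26248168 = 9*2897783 + 168121
2897783 = 17*168121 + 39726
168121 = 4*39726 + 9217
39726 = 4*9217 + 2858
9217 = 3*2858 + 643
2858 = 4*643 + 286
643 = 2*286 + 71
286 = 4*71 + 2
71 = 35*2 + 1
2 = 2*1 + 0
gcd = 1, so a unique solution mod 26248168 exists.
Back-substitute for the Bézout coefficients:
1 = 71 − 35·2
1 = −35·286 + 141·71
1 = 141·643 − 317·286
1 = −317·2858 + 1409·643
1 = 1409·9217 − 4544·2858
1 = −4544·39726 + 19585·9217
1 = 19585·168121 − 82884·39726
1 = −82884·2897783 + 1428613·168121
1 = 1428613·26248168 − 12940401·2897783
So 2897783·(-12940401) ≡ 1 (mod 26248168), giving 2897783⁻¹ ≡ 13307767.
x ≡ 2897783⁻¹·7832344 ≡ 13307767·7832344 ≡ 6354872 (mod 26248168).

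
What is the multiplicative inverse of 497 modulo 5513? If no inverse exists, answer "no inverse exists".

gcd(5513, 497) by repeated division:
5513 = 11×497 + 46
497 = 10×46 + 37
46 = 1×37 + 9
37 = 4×9 + 1
9 = 9×1 + 0
gcd = 1, so the inverse exists. Back-substitute:
1 = 37 − 4·9
1 = −4·46 + 5·37
1 = 5·497 − 54·46
1 = −54·5513 + 599·497
So 497·599 ≡ 1 (mod 5513).

599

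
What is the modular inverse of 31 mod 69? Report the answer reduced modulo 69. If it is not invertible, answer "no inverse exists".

49

Extended Euclidean algorithm:
69 = 2*31 + 7
31 = 4*7 + 3
7 = 2*3 + 1
3 = 3*1 + 0
gcd = 1, so the inverse exists. Back-substitute:
1 = 7 − 2·3
1 = −2·31 + 9·7
1 = 9·69 − 20·31
Hence 31⁻¹ ≡ -20 ≡ 49 (mod 69).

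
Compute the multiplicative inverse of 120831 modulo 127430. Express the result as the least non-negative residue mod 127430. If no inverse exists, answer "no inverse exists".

Apply the Euclidean algorithm to 127430 and 120831:
127430 = 1×120831 + 6599
120831 = 18×6599 + 2049
6599 = 3×2049 + 452
2049 = 4×452 + 241
452 = 1×241 + 211
241 = 1×211 + 30
211 = 7×30 + 1
30 = 30×1 + 0
Since gcd(120831, 127430) = 1, back-substitute to write 1 as a combination:
1 = 211 − 7·30
1 = −7·241 + 8·211
1 = 8·452 − 15·241
1 = −15·2049 + 68·452
1 = 68·6599 − 219·2049
1 = −219·120831 + 4010·6599
1 = 4010·127430 − 4229·120831
Hence 120831⁻¹ ≡ -4229 ≡ 123201 (mod 127430).

123201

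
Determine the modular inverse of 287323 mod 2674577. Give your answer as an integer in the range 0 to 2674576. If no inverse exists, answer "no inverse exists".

823970

Extended Euclidean algorithm:
2674577 = 9·287323 + 88670
287323 = 3·88670 + 21313
88670 = 4·21313 + 3418
21313 = 6·3418 + 805
3418 = 4·805 + 198
805 = 4·198 + 13
198 = 15·13 + 3
13 = 4·3 + 1
3 = 3·1 + 0
Since gcd(287323, 2674577) = 1, back-substitute to write 1 as a combination:
1 = 13 − 4·3
1 = −4·198 + 61·13
1 = 61·805 − 248·198
1 = −248·3418 + 1053·805
1 = 1053·21313 − 6566·3418
1 = −6566·88670 + 27317·21313
1 = 27317·287323 − 88517·88670
1 = −88517·2674577 + 823970·287323
So 287323·823970 ≡ 1 (mod 2674577).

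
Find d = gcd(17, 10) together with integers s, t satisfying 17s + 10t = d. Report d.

1

Apply Euclid's algorithm to 17 and 10:
17 = 1*10 + 7
10 = 1*7 + 3
7 = 2*3 + 1
3 = 3*1 + 0
gcd(17, 10) = 1.
Back-substituting:
1 = 7 − 2·3
1 = −2·10 + 3·7
1 = 3·17 − 5·10
So 1 = (3)·17 + (-5)·10.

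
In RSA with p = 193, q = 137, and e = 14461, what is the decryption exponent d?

φ(n) = (p−1)(q−1) = 192·136 = 26112.
Need d with 14461·d ≡ 1 (mod 26112). Apply the extended Euclidean algorithm:
26112 = 1*14461 + 11651
14461 = 1*11651 + 2810
11651 = 4*2810 + 411
2810 = 6*411 + 344
411 = 1*344 + 67
344 = 5*67 + 9
67 = 7*9 + 4
9 = 2*4 + 1
4 = 4*1 + 0
Back-substitute:
1 = 9 − 2·4
1 = −2·67 + 15·9
1 = 15·344 − 77·67
1 = −77·411 + 92·344
1 = 92·2810 − 629·411
1 = −629·11651 + 2608·2810
1 = 2608·14461 − 3237·11651
1 = −3237·26112 + 5845·14461
So 14461·5845 ≡ 1 (mod 26112), hence d = 5845.

5845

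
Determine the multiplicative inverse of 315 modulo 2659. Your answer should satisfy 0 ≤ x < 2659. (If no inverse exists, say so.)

2372

Extended Euclidean algorithm:
2659 = 8·315 + 139
315 = 2·139 + 37
139 = 3·37 + 28
37 = 1·28 + 9
28 = 3·9 + 1
9 = 9·1 + 0
gcd = 1, so the inverse exists. Back-substitute:
1 = 28 − 3·9
1 = −3·37 + 4·28
1 = 4·139 − 15·37
1 = −15·315 + 34·139
1 = 34·2659 − 287·315
Thus 315·(-287) ≡ 1 (mod 2659); reducing, -287 mod 2659 = 2372.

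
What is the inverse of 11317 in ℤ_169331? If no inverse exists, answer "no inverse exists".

49122

Extended Euclidean algorithm:
169331 = 14×11317 + 10893
11317 = 1×10893 + 424
10893 = 25×424 + 293
424 = 1×293 + 131
293 = 2×131 + 31
131 = 4×31 + 7
31 = 4×7 + 3
7 = 2×3 + 1
3 = 3×1 + 0
The gcd is 1. Working backward:
1 = 7 − 2·3
1 = −2·31 + 9·7
1 = 9·131 − 38·31
1 = −38·293 + 85·131
1 = 85·424 − 123·293
1 = −123·10893 + 3160·424
1 = 3160·11317 − 3283·10893
1 = −3283·169331 + 49122·11317
So 11317·49122 ≡ 1 (mod 169331).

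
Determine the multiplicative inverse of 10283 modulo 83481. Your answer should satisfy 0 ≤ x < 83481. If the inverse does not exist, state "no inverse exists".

Extended Euclidean algorithm:
83481 = 8·10283 + 1217
10283 = 8·1217 + 547
1217 = 2·547 + 123
547 = 4·123 + 55
123 = 2·55 + 13
55 = 4·13 + 3
13 = 4·3 + 1
3 = 3·1 + 0
The gcd is 1. Working backward:
1 = 13 − 4·3
1 = −4·55 + 17·13
1 = 17·123 − 38·55
1 = −38·547 + 169·123
1 = 169·1217 − 376·547
1 = −376·10283 + 3177·1217
1 = 3177·83481 − 25792·10283
Thus 10283·(-25792) ≡ 1 (mod 83481); reducing, -25792 mod 83481 = 57689.

57689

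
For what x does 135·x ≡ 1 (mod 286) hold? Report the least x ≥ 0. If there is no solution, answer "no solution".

First find gcd(135, 286):
286 = 2×135 + 16
135 = 8×16 + 7
16 = 2×7 + 2
7 = 3×2 + 1
2 = 2×1 + 0
gcd = 1, so a unique solution mod 286 exists.
Back-substitute for the Bézout coefficients:
1 = 7 − 3·2
1 = −3·16 + 7·7
1 = 7·135 − 59·16
1 = −59·286 + 125·135
So 135·(125) ≡ 1 (mod 286), giving 135⁻¹ ≡ 125.
x ≡ 135⁻¹·1 ≡ 125·1 ≡ 125 (mod 286).

125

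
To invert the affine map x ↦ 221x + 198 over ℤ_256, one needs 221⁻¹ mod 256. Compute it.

117

Apply the Euclidean algorithm to 256 and 221:
256 = 1*221 + 35
221 = 6*35 + 11
35 = 3*11 + 2
11 = 5*2 + 1
2 = 2*1 + 0
gcd = 1, so the inverse exists. Back-substitute:
1 = 11 − 5·2
1 = −5·35 + 16·11
1 = 16·221 − 101·35
1 = −101·256 + 117·221
So 221·117 ≡ 1 (mod 256).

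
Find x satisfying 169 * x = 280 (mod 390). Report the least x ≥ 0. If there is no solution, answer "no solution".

no solution

gcd(169, 390):
390 = 2·169 + 52
169 = 3·52 + 13
52 = 4·13 + 0
gcd = 13, but 13 ∤ 280, so the congruence has no solution.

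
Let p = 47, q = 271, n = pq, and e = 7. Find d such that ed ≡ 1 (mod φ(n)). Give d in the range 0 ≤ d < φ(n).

5323

φ(n) = (p−1)(q−1) = 46·270 = 12420.
Need d with 7·d ≡ 1 (mod 12420). Apply the extended Euclidean algorithm:
12420 = 1774×7 + 2
7 = 3×2 + 1
2 = 2×1 + 0
Back-substitute:
1 = 7 − 3·2
1 = −3·12420 + 5323·7
So 7·5323 ≡ 1 (mod 12420), hence d = 5323.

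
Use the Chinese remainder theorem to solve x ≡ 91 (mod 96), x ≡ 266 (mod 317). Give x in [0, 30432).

Write x = 91 + 96·k. Then 96·k ≡ 266 − 91 ≡ 175 (mod 317).
Need 96⁻¹ mod 317. Extended Euclid on (317, 96):
317 = 3·96 + 29
96 = 3·29 + 9
29 = 3·9 + 2
9 = 4·2 + 1
2 = 2·1 + 0
Back-substitute:
1 = 9 − 4·2
1 = −4·29 + 13·9
1 = 13·96 − 43·29
1 = −43·317 + 142·96
96⁻¹ ≡ 142 (mod 317), so k ≡ 142·175 ≡ 124 (mod 317).
x = 91 + 96·124 = 11995.

11995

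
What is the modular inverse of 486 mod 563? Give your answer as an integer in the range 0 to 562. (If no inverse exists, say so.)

446

Extended Euclidean algorithm:
563 = 1×486 + 77
486 = 6×77 + 24
77 = 3×24 + 5
24 = 4×5 + 4
5 = 1×4 + 1
4 = 4×1 + 0
gcd = 1, so the inverse exists. Back-substitute:
1 = 5 − 4
1 = −24 + 5·5
1 = 5·77 − 16·24
1 = −16·486 + 101·77
1 = 101·563 − 117·486
Hence 486⁻¹ ≡ -117 ≡ 446 (mod 563).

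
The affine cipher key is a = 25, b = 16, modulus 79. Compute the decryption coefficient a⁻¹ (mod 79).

Apply the Euclidean algorithm to 79 and 25:
79 = 3×25 + 4
25 = 6×4 + 1
4 = 4×1 + 0
gcd = 1, so the inverse exists. Back-substitute:
1 = 25 − 6·4
1 = −6·79 + 19·25
So 25·19 ≡ 1 (mod 79).

19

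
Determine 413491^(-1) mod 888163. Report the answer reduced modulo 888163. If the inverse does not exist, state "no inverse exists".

206112

Apply the Euclidean algorithm to 888163 and 413491:
888163 = 2·413491 + 61181
413491 = 6·61181 + 46405
61181 = 1·46405 + 14776
46405 = 3·14776 + 2077
14776 = 7·2077 + 237
2077 = 8·237 + 181
237 = 1·181 + 56
181 = 3·56 + 13
56 = 4·13 + 4
13 = 3·4 + 1
4 = 4·1 + 0
gcd = 1, so the inverse exists. Back-substitute:
1 = 13 − 3·4
1 = −3·56 + 13·13
1 = 13·181 − 42·56
1 = −42·237 + 55·181
1 = 55·2077 − 482·237
1 = −482·14776 + 3429·2077
1 = 3429·46405 − 10769·14776
1 = −10769·61181 + 14198·46405
1 = 14198·413491 − 95957·61181
1 = −95957·888163 + 206112·413491
So 413491·206112 ≡ 1 (mod 888163).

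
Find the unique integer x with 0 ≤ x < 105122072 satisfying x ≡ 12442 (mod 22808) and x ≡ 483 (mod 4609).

Write x = 12442 + 22808·k. Then 22808·k ≡ 483 − 12442 ≡ 1868 (mod 4609).
Need 22808⁻¹ mod 4609. Extended Euclid on (4609, 4372):
4609 = 1·4372 + 237
4372 = 18·237 + 106
237 = 2·106 + 25
106 = 4·25 + 6
25 = 4·6 + 1
6 = 6·1 + 0
Back-substitute:
1 = 25 − 4·6
1 = −4·106 + 17·25
1 = 17·237 − 38·106
1 = −38·4372 + 701·237
1 = 701·4609 − 739·4372
22808⁻¹ ≡ 3870 (mod 4609), so k ≡ 3870·1868 ≡ 2248 (mod 4609).
x = 12442 + 22808·2248 = 51284826.

51284826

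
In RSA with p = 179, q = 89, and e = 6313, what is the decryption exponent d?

φ(n) = (p−1)(q−1) = 178·88 = 15664.
Need d with 6313·d ≡ 1 (mod 15664). Apply the extended Euclidean algorithm:
15664 = 2×6313 + 3038
6313 = 2×3038 + 237
3038 = 12×237 + 194
237 = 1×194 + 43
194 = 4×43 + 22
43 = 1×22 + 21
22 = 1×21 + 1
21 = 21×1 + 0
Back-substitute:
1 = 22 − 21
1 = −43 + 2·22
1 = 2·194 − 9·43
1 = −9·237 + 11·194
1 = 11·3038 − 141·237
1 = −141·6313 + 293·3038
1 = 293·15664 − 727·6313
So 6313·(-727) ≡ 1 (mod 15664), hence d ≡ -727 ≡ 14937 (mod 15664).

14937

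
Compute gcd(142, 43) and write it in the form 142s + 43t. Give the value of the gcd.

Euclidean algorithm:
142 = 3*43 + 13
43 = 3*13 + 4
13 = 3*4 + 1
4 = 4*1 + 0
gcd(142, 43) = 1.
Working backward:
1 = 13 − 3·4
1 = −3·43 + 10·13
1 = 10·142 − 33·43
So 1 = (10)·142 + (-33)·43.

1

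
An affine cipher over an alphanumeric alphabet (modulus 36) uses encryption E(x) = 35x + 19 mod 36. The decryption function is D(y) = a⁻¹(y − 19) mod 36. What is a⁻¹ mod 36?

gcd(36, 35) by repeated division:
36 = 1×35 + 1
35 = 35×1 + 0
Since gcd(35, 36) = 1, back-substitute to write 1 as a combination:
1 = 36 − 35
So 35·(-1) ≡ 1 (mod 36), and -1 ≡ 35 (mod 36).

35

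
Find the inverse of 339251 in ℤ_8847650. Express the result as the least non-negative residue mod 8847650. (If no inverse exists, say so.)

gcd(8847650, 339251) by repeated division:
8847650 = 26×339251 + 27124
339251 = 12×27124 + 13763
27124 = 1×13763 + 13361
13763 = 1×13361 + 402
13361 = 33×402 + 95
402 = 4×95 + 22
95 = 4×22 + 7
22 = 3×7 + 1
7 = 7×1 + 0
gcd = 1, so the inverse exists. Back-substitute:
1 = 22 − 3·7
1 = −3·95 + 13·22
1 = 13·402 − 55·95
1 = −55·13361 + 1828·402
1 = 1828·13763 − 1883·13361
1 = −1883·27124 + 3711·13763
1 = 3711·339251 − 46415·27124
1 = −46415·8847650 + 1210501·339251
So 339251·1210501 ≡ 1 (mod 8847650).

1210501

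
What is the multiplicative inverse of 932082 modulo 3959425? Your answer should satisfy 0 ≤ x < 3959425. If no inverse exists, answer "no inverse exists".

957693

Extended Euclidean algorithm:
3959425 = 4×932082 + 231097
932082 = 4×231097 + 7694
231097 = 30×7694 + 277
7694 = 27×277 + 215
277 = 1×215 + 62
215 = 3×62 + 29
62 = 2×29 + 4
29 = 7×4 + 1
4 = 4×1 + 0
The gcd is 1. Working backward:
1 = 29 − 7·4
1 = −7·62 + 15·29
1 = 15·215 − 52·62
1 = −52·277 + 67·215
1 = 67·7694 − 1861·277
1 = −1861·231097 + 55897·7694
1 = 55897·932082 − 225449·231097
1 = −225449·3959425 + 957693·932082
So 932082·957693 ≡ 1 (mod 3959425).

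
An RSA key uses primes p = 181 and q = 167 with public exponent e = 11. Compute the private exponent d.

φ(n) = (p−1)(q−1) = 180·166 = 29880.
Need d with 11·d ≡ 1 (mod 29880). Apply the extended Euclidean algorithm:
29880 = 2716*11 + 4
11 = 2*4 + 3
4 = 1*3 + 1
3 = 3*1 + 0
Back-substitute:
1 = 4 − 3
1 = −11 + 3·4
1 = 3·29880 − 8149·11
So 11·(-8149) ≡ 1 (mod 29880), hence d ≡ -8149 ≡ 21731 (mod 29880).

21731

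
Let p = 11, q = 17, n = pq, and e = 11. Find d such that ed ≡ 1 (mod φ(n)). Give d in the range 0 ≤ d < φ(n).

φ(n) = (p−1)(q−1) = 10·16 = 160.
Need d with 11·d ≡ 1 (mod 160). Apply the extended Euclidean algorithm:
160 = 14×11 + 6
11 = 1×6 + 5
6 = 1×5 + 1
5 = 5×1 + 0
Back-substitute:
1 = 6 − 5
1 = −11 + 2·6
1 = 2·160 − 29·11
So 11·(-29) ≡ 1 (mod 160), hence d ≡ -29 ≡ 131 (mod 160).

131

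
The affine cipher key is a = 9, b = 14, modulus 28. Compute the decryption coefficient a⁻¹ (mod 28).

25

Run Euclid on (28, 9):
28 = 3×9 + 1
9 = 9×1 + 0
gcd = 1, so the inverse exists. Back-substitute:
1 = 28 − 3·9
So 9·(-3) ≡ 1 (mod 28), and -3 ≡ 25 (mod 28).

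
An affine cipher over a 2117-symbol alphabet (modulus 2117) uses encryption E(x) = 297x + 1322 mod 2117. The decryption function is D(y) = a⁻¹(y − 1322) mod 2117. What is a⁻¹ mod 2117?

gcd(2117, 297) by repeated division:
2117 = 7*297 + 38
297 = 7*38 + 31
38 = 1*31 + 7
31 = 4*7 + 3
7 = 2*3 + 1
3 = 3*1 + 0
gcd = 1, so the inverse exists. Back-substitute:
1 = 7 − 2·3
1 = −2·31 + 9·7
1 = 9·38 − 11·31
1 = −11·297 + 86·38
1 = 86·2117 − 613·297
Thus 297·(-613) ≡ 1 (mod 2117); reducing, -613 mod 2117 = 1504.

1504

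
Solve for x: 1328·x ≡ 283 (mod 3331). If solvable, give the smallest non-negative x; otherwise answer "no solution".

1904

First find gcd(1328, 3331):
3331 = 2·1328 + 675
1328 = 1·675 + 653
675 = 1·653 + 22
653 = 29·22 + 15
22 = 1·15 + 7
15 = 2·7 + 1
7 = 7·1 + 0
gcd = 1, so a unique solution mod 3331 exists.
Back-substitute for the Bézout coefficients:
1 = 15 − 2·7
1 = −2·22 + 3·15
1 = 3·653 − 89·22
1 = −89·675 + 92·653
1 = 92·1328 − 181·675
1 = −181·3331 + 454·1328
So 1328·(454) ≡ 1 (mod 3331), giving 1328⁻¹ ≡ 454.
x ≡ 1328⁻¹·283 ≡ 454·283 ≡ 1904 (mod 3331).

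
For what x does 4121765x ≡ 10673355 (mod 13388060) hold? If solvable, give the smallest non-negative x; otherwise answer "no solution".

First find gcd(4121765, 13388060):
13388060 = 3·4121765 + 1022765
4121765 = 4·1022765 + 30705
1022765 = 33·30705 + 9500
30705 = 3·9500 + 2205
9500 = 4·2205 + 680
2205 = 3·680 + 165
680 = 4·165 + 20
165 = 8·20 + 5
20 = 4·5 + 0
gcd = 5 and 5 | 10673355, so solutions exist. Divide through by 5: 824353x ≡ 2134671 (mod 2677612).
Now find 824353⁻¹ mod 2677612:
2677612 = 3×824353 + 204553
824353 = 4×204553 + 6141
204553 = 33×6141 + 1900
6141 = 3×1900 + 441
1900 = 4×441 + 136
441 = 3×136 + 33
136 = 4×33 + 4
33 = 8×4 + 1
4 = 4×1 + 0
Back-substitute:
1 = 33 − 8·4
1 = −8·136 + 33·33
1 = 33·441 − 107·136
1 = −107·1900 + 461·441
1 = 461·6141 − 1490·1900
1 = −1490·204553 + 49631·6141
1 = 49631·824353 − 200014·204553
1 = −200014·2677612 + 649673·824353
So 824353⁻¹ ≡ 649673 (mod 2677612).
Then x ≡ 649673·2134671 ≡ 1108527 (mod 2677612); the smallest non-negative solution is x = 1108527.

1108527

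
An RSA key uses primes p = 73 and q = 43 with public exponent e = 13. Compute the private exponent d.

1861

φ(n) = (p−1)(q−1) = 72·42 = 3024.
Need d with 13·d ≡ 1 (mod 3024). Apply the extended Euclidean algorithm:
3024 = 232·13 + 8
13 = 1·8 + 5
8 = 1·5 + 3
5 = 1·3 + 2
3 = 1·2 + 1
2 = 2·1 + 0
Back-substitute:
1 = 3 − 2
1 = −5 + 2·3
1 = 2·8 − 3·5
1 = −3·13 + 5·8
1 = 5·3024 − 1163·13
So 13·(-1163) ≡ 1 (mod 3024), hence d ≡ -1163 ≡ 1861 (mod 3024).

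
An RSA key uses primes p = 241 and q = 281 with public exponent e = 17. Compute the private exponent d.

3953

φ(n) = (p−1)(q−1) = 240·280 = 67200.
Need d with 17·d ≡ 1 (mod 67200). Apply the extended Euclidean algorithm:
67200 = 3952*17 + 16
17 = 1*16 + 1
16 = 16*1 + 0
Back-substitute:
1 = 17 − 16
1 = −67200 + 3953·17
So 17·3953 ≡ 1 (mod 67200), hence d = 3953.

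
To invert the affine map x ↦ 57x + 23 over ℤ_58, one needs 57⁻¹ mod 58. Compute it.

Run Euclid on (58, 57):
58 = 1·57 + 1
57 = 57·1 + 0
The gcd is 1. Working backward:
1 = 58 − 57
Hence 57⁻¹ ≡ -1 ≡ 57 (mod 58).

57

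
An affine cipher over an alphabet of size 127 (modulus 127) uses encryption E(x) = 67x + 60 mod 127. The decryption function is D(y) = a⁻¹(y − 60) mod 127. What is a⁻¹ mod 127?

Extended Euclidean algorithm:
127 = 1×67 + 60
67 = 1×60 + 7
60 = 8×7 + 4
7 = 1×4 + 3
4 = 1×3 + 1
3 = 3×1 + 0
Since gcd(67, 127) = 1, back-substitute to write 1 as a combination:
1 = 4 − 3
1 = −7 + 2·4
1 = 2·60 − 17·7
1 = −17·67 + 19·60
1 = 19·127 − 36·67
So 67·(-36) ≡ 1 (mod 127), and -36 ≡ 91 (mod 127).

91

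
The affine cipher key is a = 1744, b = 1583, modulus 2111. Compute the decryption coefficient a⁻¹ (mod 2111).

1415

Run Euclid on (2111, 1744):
2111 = 1*1744 + 367
1744 = 4*367 + 276
367 = 1*276 + 91
276 = 3*91 + 3
91 = 30*3 + 1
3 = 3*1 + 0
gcd = 1, so the inverse exists. Back-substitute:
1 = 91 − 30·3
1 = −30·276 + 91·91
1 = 91·367 − 121·276
1 = −121·1744 + 575·367
1 = 575·2111 − 696·1744
So 1744·(-696) ≡ 1 (mod 2111), and -696 ≡ 1415 (mod 2111).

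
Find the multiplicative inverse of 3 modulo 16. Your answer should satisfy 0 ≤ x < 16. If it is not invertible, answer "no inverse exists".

Apply the Euclidean algorithm to 16 and 3:
16 = 5·3 + 1
3 = 3·1 + 0
gcd = 1, so the inverse exists. Back-substitute:
1 = 16 − 5·3
Thus 3·(-5) ≡ 1 (mod 16); reducing, -5 mod 16 = 11.

11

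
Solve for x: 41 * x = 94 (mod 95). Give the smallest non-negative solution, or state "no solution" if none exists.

First find gcd(41, 95):
95 = 2·41 + 13
41 = 3·13 + 2
13 = 6·2 + 1
2 = 2·1 + 0
gcd = 1, so a unique solution mod 95 exists.
Back-substitute for the Bézout coefficients:
1 = 13 − 6·2
1 = −6·41 + 19·13
1 = 19·95 − 44·41
So 41·(-44) ≡ 1 (mod 95), giving 41⁻¹ ≡ 51.
x ≡ 41⁻¹·94 ≡ 51·94 ≡ 44 (mod 95).

44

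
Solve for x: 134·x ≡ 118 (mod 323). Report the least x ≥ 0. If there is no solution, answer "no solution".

First find gcd(134, 323):
323 = 2*134 + 55
134 = 2*55 + 24
55 = 2*24 + 7
24 = 3*7 + 3
7 = 2*3 + 1
3 = 3*1 + 0
gcd = 1, so a unique solution mod 323 exists.
Back-substitute for the Bézout coefficients:
1 = 7 − 2·3
1 = −2·24 + 7·7
1 = 7·55 − 16·24
1 = −16·134 + 39·55
1 = 39·323 − 94·134
So 134·(-94) ≡ 1 (mod 323), giving 134⁻¹ ≡ 229.
x ≡ 134⁻¹·118 ≡ 229·118 ≡ 213 (mod 323).

213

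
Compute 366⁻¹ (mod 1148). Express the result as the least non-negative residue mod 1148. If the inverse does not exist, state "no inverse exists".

Euclidean algorithm on 1148, 366:
1148 = 3*366 + 50
366 = 7*50 + 16
50 = 3*16 + 2
16 = 8*2 + 0
Since gcd = 2 > 1, 366 is not a unit mod 1148.

no inverse exists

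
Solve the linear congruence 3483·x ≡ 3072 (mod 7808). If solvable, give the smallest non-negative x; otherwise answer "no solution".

First find gcd(3483, 7808):
7808 = 2×3483 + 842
3483 = 4×842 + 115
842 = 7×115 + 37
115 = 3×37 + 4
37 = 9×4 + 1
4 = 4×1 + 0
gcd = 1, so a unique solution mod 7808 exists.
Back-substitute for the Bézout coefficients:
1 = 37 − 9·4
1 = −9·115 + 28·37
1 = 28·842 − 205·115
1 = −205·3483 + 848·842
1 = 848·7808 − 1901·3483
So 3483·(-1901) ≡ 1 (mod 7808), giving 3483⁻¹ ≡ 5907.
x ≡ 3483⁻¹·3072 ≡ 5907·3072 ≡ 512 (mod 7808).

512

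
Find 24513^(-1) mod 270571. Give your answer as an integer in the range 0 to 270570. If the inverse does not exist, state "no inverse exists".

121582

Apply the Euclidean algorithm to 270571 and 24513:
270571 = 11*24513 + 928
24513 = 26*928 + 385
928 = 2*385 + 158
385 = 2*158 + 69
158 = 2*69 + 20
69 = 3*20 + 9
20 = 2*9 + 2
9 = 4*2 + 1
2 = 2*1 + 0
The gcd is 1. Working backward:
1 = 9 − 4·2
1 = −4·20 + 9·9
1 = 9·69 − 31·20
1 = −31·158 + 71·69
1 = 71·385 − 173·158
1 = −173·928 + 417·385
1 = 417·24513 − 11015·928
1 = −11015·270571 + 121582·24513
So 24513·121582 ≡ 1 (mod 270571).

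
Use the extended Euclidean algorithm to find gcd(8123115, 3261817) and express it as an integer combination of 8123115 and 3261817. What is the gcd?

13

Repeated division:
8123115 = 2·3261817 + 1599481
3261817 = 2·1599481 + 62855
1599481 = 25·62855 + 28106
62855 = 2·28106 + 6643
28106 = 4·6643 + 1534
6643 = 4·1534 + 507
1534 = 3·507 + 13
507 = 39·13 + 0
gcd(8123115, 3261817) = 13.
Express as a combination:
13 = 1534 − 3·507
13 = −3·6643 + 13·1534
13 = 13·28106 − 55·6643
13 = −55·62855 + 123·28106
13 = 123·1599481 − 3130·62855
13 = −3130·3261817 + 6383·1599481
13 = 6383·8123115 − 15896·3261817
So 13 = (6383)·8123115 + (-15896)·3261817.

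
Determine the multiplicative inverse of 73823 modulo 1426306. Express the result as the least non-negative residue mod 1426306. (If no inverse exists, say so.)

Apply the Euclidean algorithm to 1426306 and 73823:
1426306 = 19×73823 + 23669
73823 = 3×23669 + 2816
23669 = 8×2816 + 1141
2816 = 2×1141 + 534
1141 = 2×534 + 73
534 = 7×73 + 23
73 = 3×23 + 4
23 = 5×4 + 3
4 = 1×3 + 1
3 = 3×1 + 0
Since gcd(73823, 1426306) = 1, back-substitute to write 1 as a combination:
1 = 4 − 3
1 = −23 + 6·4
1 = 6·73 − 19·23
1 = −19·534 + 139·73
1 = 139·1141 − 297·534
1 = −297·2816 + 733·1141
1 = 733·23669 − 6161·2816
1 = −6161·73823 + 19216·23669
1 = 19216·1426306 − 371265·73823
Hence 73823⁻¹ ≡ -371265 ≡ 1055041 (mod 1426306).

1055041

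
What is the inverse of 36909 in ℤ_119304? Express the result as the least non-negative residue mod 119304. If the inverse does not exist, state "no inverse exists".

Compute gcd(36909, 119304):
119304 = 3×36909 + 8577
36909 = 4×8577 + 2601
8577 = 3×2601 + 774
2601 = 3×774 + 279
774 = 2×279 + 216
279 = 1×216 + 63
216 = 3×63 + 27
63 = 2×27 + 9
27 = 3×9 + 0
Since gcd = 9 > 1, 36909 is not a unit mod 119304.

no inverse exists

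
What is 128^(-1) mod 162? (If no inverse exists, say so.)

Euclidean algorithm on 162, 128:
162 = 1·128 + 34
128 = 3·34 + 26
34 = 1·26 + 8
26 = 3·8 + 2
8 = 4·2 + 0
Since gcd = 2 > 1, 128 is not a unit mod 162.

no inverse exists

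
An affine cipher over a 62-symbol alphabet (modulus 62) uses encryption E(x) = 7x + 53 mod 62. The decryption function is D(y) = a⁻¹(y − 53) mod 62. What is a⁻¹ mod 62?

gcd(62, 7) by repeated division:
62 = 8×7 + 6
7 = 1×6 + 1
6 = 6×1 + 0
The gcd is 1. Working backward:
1 = 7 − 6
1 = −62 + 9·7
So 7·9 ≡ 1 (mod 62).

9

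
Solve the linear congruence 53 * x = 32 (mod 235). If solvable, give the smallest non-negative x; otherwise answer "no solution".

209

First find gcd(53, 235):
235 = 4×53 + 23
53 = 2×23 + 7
23 = 3×7 + 2
7 = 3×2 + 1
2 = 2×1 + 0
gcd = 1, so a unique solution mod 235 exists.
Back-substitute for the Bézout coefficients:
1 = 7 − 3·2
1 = −3·23 + 10·7
1 = 10·53 − 23·23
1 = −23·235 + 102·53
So 53·(102) ≡ 1 (mod 235), giving 53⁻¹ ≡ 102.
x ≡ 53⁻¹·32 ≡ 102·32 ≡ 209 (mod 235).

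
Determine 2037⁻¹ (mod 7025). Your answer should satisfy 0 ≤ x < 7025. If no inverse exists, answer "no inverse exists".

4773

Apply the Euclidean algorithm to 7025 and 2037:
7025 = 3*2037 + 914
2037 = 2*914 + 209
914 = 4*209 + 78
209 = 2*78 + 53
78 = 1*53 + 25
53 = 2*25 + 3
25 = 8*3 + 1
3 = 3*1 + 0
Since gcd(2037, 7025) = 1, back-substitute to write 1 as a combination:
1 = 25 − 8·3
1 = −8·53 + 17·25
1 = 17·78 − 25·53
1 = −25·209 + 67·78
1 = 67·914 − 293·209
1 = −293·2037 + 653·914
1 = 653·7025 − 2252·2037
So 2037·(-2252) ≡ 1 (mod 7025), and -2252 ≡ 4773 (mod 7025).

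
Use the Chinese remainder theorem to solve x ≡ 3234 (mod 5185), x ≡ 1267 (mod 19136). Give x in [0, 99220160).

26638579

Write x = 3234 + 5185·k. Then 5185·k ≡ 1267 − 3234 ≡ 17169 (mod 19136).
Need 5185⁻¹ mod 19136. Extended Euclid on (19136, 5185):
19136 = 3×5185 + 3581
5185 = 1×3581 + 1604
3581 = 2×1604 + 373
1604 = 4×373 + 112
373 = 3×112 + 37
112 = 3×37 + 1
37 = 37×1 + 0
Back-substitute:
1 = 112 − 3·37
1 = −3·373 + 10·112
1 = 10·1604 − 43·373
1 = −43·3581 + 96·1604
1 = 96·5185 − 139·3581
1 = −139·19136 + 513·5185
5185⁻¹ ≡ 513 (mod 19136), so k ≡ 513·17169 ≡ 5137 (mod 19136).
x = 3234 + 5185·5137 = 26638579.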